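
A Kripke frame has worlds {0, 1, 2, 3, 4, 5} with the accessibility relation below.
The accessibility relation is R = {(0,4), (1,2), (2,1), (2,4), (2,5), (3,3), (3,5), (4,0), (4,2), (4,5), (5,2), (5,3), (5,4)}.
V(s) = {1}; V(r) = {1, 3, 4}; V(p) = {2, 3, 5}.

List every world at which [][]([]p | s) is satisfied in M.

Let φ = [][]([]p | s). Evaluate φ at each world:
  0 (successors {4}): φ is false.
  1 (successors {2}): φ is false.
  2 (successors {1, 4, 5}): φ is false.
  3 (successors {3, 5}): φ is false.
  4 (successors {0, 2, 5}): φ is false.
  5 (successors {2, 3, 4}): φ is false.
For instance, at 4:
  At 4: [][]([]p | s) requires []([]p | s) at every successor {0, 2, 5}.
    []([]p | s) fails at 0, so [][]([]p | s) is false at 4.
      At 0: []([]p | s) requires []p | s at every successor {4}.
        []p | s fails at 4, so []([]p | s) is false at 0.
Satisfying worlds: none.

none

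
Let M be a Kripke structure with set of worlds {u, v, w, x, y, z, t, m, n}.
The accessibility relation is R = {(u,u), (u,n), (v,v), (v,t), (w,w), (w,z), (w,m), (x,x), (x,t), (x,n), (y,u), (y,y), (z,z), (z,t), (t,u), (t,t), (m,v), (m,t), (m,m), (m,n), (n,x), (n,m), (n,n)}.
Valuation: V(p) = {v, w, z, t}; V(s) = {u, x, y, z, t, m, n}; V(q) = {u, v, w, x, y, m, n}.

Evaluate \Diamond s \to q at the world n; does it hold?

At n: \Diamond s is true, q is true, so \Diamond s \to q is true.
  At n: \Diamond s requires s at some successor in {x, m, n}.
    s holds at x, so \Diamond s is true at n.

Yes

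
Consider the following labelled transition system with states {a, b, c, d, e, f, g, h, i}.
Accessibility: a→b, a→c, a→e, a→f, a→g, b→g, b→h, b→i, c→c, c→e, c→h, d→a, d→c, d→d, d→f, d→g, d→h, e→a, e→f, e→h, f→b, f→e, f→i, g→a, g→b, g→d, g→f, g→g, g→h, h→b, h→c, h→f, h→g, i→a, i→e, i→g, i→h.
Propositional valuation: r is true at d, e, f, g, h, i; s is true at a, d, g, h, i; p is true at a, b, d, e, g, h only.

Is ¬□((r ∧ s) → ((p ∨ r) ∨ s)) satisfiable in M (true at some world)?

No

Let φ = ¬□((r ∧ s) → ((p ∨ r) ∨ s)). Evaluate φ at each world:
  a (successors {b, c, e, f, g}): φ is false.
  b (successors {g, h, i}): φ is false.
  c (successors {c, e, h}): φ is false.
  d (successors {a, c, d, f, g, h}): φ is false.
  e (successors {a, f, h}): φ is false.
  f (successors {b, e, i}): φ is false.
  g (successors {a, b, d, f, g, h}): φ is false.
  h (successors {b, c, f, g}): φ is false.
  i (successors {a, e, g, h}): φ is false.
For instance, at d:
  At d: □((r ∧ s) → ((p ∨ r) ∨ s)) is true, so ¬□((r ∧ s) → ((p ∨ r) ∨ s)) is false.
    At d: □((r ∧ s) → ((p ∨ r) ∨ s)) requires (r ∧ s) → ((p ∨ r) ∨ s) at every successor {a, c, d, f, g, h}.
      At a: (r ∧ s) → ((p ∨ r) ∨ s) is true.
      At c: (r ∧ s) → ((p ∨ r) ∨ s) is true.
      At d: (r ∧ s) → ((p ∨ r) ∨ s) is true.
      At f: (r ∧ s) → ((p ∨ r) ∨ s) is true.
      At g: (r ∧ s) → ((p ∨ r) ∨ s) is true.
      At h: (r ∧ s) → ((p ∨ r) ∨ s) is true.
    So □((r ∧ s) → ((p ∨ r) ∨ s)) is true at d.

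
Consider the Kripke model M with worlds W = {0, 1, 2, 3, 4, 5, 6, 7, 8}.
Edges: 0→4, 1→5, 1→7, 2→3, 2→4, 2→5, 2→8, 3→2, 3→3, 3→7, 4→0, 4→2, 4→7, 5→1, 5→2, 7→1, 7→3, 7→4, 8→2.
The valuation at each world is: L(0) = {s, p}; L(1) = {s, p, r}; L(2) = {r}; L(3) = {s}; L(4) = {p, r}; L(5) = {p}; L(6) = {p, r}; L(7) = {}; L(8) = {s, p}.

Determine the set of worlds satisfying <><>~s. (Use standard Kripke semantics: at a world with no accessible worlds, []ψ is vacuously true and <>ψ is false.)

0, 1, 2, 3, 4, 5, 7, 8

Let φ = <><>~s. Evaluate φ at each world:
  0 (successors {4}): φ is true.
  1 (successors {5, 7}): φ is true.
  2 (successors {3, 4, 5, 8}): φ is true.
  3 (successors {2, 3, 7}): φ is true.
  4 (successors {0, 2, 7}): φ is true.
  5 (successors {1, 2}): φ is true.
  6 (successors ∅): φ is false.
  7 (successors {1, 3, 4}): φ is true.
  8 (successors {2}): φ is true.
For instance, at 7:
  At 7: <><>~s requires <>~s at some successor in {1, 3, 4}.
    <>~s holds at 1, so <><>~s is true at 7.
      At 1: <>~s requires ~s at some successor in {5, 7}.
        ~s holds at 5, so <>~s is true at 1.
Satisfying worlds: {0, 1, 2, 3, 4, 5, 7, 8}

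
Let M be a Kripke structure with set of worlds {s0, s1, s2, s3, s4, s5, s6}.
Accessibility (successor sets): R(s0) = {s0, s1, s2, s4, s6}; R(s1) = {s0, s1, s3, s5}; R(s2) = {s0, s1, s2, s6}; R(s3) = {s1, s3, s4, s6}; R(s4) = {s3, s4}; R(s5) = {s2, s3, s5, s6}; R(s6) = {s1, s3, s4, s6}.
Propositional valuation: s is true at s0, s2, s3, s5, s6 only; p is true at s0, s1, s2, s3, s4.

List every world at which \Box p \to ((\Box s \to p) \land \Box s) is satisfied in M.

s0, s1, s2, s3, s5, s6

Let φ = \Box p \to ((\Box s \to p) \land \Box s). Evaluate φ at each world:
  s0 (successors {s0, s1, s2, s4, s6}): φ is true.
  s1 (successors {s0, s1, s3, s5}): φ is true.
  s2 (successors {s0, s1, s2, s6}): φ is true.
  s3 (successors {s1, s3, s4, s6}): φ is true.
  s4 (successors {s3, s4}): φ is false.
  s5 (successors {s2, s3, s5, s6}): φ is true.
  s6 (successors {s1, s3, s4, s6}): φ is true.
For instance, at s3:
  At s3: \Box p is false, (\Box s \to p) \land \Box s is false, so \Box p \to ((\Box s \to p) \land \Box s) is true.
    At s3: \Box p requires p at every successor {s1, s3, s4, s6}.
      p fails at s6, so \Box p is false at s3.
    At s3: \Box s \to p is true, \Box s is false, so (\Box s \to p) \land \Box s is false.
      At s3: \Box s is false, p is true, so \Box s \to p is true.
      At s3: \Box s requires s at every successor {s1, s3, s4, s6}.
        s fails at s1, so \Box s is false at s3.
Satisfying worlds: {s0, s1, s2, s3, s5, s6}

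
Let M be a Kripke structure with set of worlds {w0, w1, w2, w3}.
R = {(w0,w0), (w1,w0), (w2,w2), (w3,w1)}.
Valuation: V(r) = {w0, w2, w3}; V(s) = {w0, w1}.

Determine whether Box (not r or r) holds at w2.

Yes

At w2: Box (not r or r) requires not r or r at every successor {w2}.
  At w2: not r or r is true.
So Box (not r or r) is true at w2.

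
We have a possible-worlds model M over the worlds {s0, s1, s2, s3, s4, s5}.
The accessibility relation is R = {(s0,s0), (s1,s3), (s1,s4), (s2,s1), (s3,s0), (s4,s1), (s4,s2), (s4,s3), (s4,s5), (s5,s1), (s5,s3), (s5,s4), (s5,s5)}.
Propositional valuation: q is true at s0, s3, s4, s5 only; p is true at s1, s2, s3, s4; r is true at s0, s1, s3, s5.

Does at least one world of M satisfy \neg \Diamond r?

No

Let φ = \neg \Diamond r. Evaluate φ at each world:
  s0 (successors {s0}): φ is false.
  s1 (successors {s3, s4}): φ is false.
  s2 (successors {s1}): φ is false.
  s3 (successors {s0}): φ is false.
  s4 (successors {s1, s2, s3, s5}): φ is false.
  s5 (successors {s1, s3, s4, s5}): φ is false.
For instance, at s3:
  At s3: \Diamond r is true, so \neg \Diamond r is false.
    At s3: \Diamond r requires r at some successor in {s0}.
      r holds at s0, so \Diamond r is true at s3.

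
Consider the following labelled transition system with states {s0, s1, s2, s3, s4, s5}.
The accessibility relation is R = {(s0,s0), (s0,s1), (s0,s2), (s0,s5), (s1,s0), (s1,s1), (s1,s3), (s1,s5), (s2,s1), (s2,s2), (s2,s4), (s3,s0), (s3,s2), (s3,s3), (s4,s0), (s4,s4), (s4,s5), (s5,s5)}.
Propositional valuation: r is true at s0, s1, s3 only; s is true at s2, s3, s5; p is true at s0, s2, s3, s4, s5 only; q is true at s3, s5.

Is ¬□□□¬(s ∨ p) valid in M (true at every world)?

Let φ = ¬□□□¬(s ∨ p). Evaluate φ at each world:
  s0 (successors {s0, s1, s2, s5}): φ is true.
  s1 (successors {s0, s1, s3, s5}): φ is true.
  s2 (successors {s1, s2, s4}): φ is true.
  s3 (successors {s0, s2, s3}): φ is true.
  s4 (successors {s0, s4, s5}): φ is true.
  s5 (successors {s5}): φ is true.
For instance, at s0:
  At s0: □□□¬(s ∨ p) is false, so ¬□□□¬(s ∨ p) is true.
    At s0: □□□¬(s ∨ p) requires □□¬(s ∨ p) at every successor {s0, s1, s2, s5}.
      □□¬(s ∨ p) fails at s0, so □□□¬(s ∨ p) is false at s0.

Yes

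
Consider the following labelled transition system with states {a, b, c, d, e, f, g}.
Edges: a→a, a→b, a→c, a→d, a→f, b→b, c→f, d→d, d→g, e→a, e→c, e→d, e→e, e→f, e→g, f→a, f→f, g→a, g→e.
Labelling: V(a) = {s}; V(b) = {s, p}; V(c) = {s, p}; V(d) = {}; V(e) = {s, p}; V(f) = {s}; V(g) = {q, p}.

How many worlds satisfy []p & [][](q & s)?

Recall that []ψ holds at a world iff ψ holds at every accessible world, and <>ψ holds iff ψ holds at some accessible world.
Let φ = []p & [][](q & s). Evaluate φ at each world:
  a (successors {a, b, c, d, f}): φ is false.
  b (successors {b}): φ is false.
  c (successors {f}): φ is false.
  d (successors {d, g}): φ is false.
  e (successors {a, c, d, e, f, g}): φ is false.
  f (successors {a, f}): φ is false.
  g (successors {a, e}): φ is false.
For instance, at e:
  At e: []p is false, [][](q & s) is false, so []p & [][](q & s) is false.
    At e: []p requires p at every successor {a, c, d, e, f, g}.
      p fails at a, so []p is false at e.
    At e: [][](q & s) requires [](q & s) at every successor {a, c, d, e, f, g}.
      [](q & s) fails at a, so [][](q & s) is false at e.
Satisfying worlds: none.

0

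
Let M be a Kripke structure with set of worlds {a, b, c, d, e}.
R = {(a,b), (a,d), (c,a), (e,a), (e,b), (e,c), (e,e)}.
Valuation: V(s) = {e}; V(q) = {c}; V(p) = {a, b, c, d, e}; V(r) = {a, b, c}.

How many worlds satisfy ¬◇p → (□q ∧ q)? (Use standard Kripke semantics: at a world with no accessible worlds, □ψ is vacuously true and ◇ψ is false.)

Let φ = ¬◇p → (□q ∧ q). Evaluate φ at each world:
  a (successors {b, d}): φ is true.
  b (successors ∅): φ is false.
  c (successors {a}): φ is true.
  d (successors ∅): φ is false.
  e (successors {a, b, c, e}): φ is true.
For instance, at e:
  At e: ¬◇p is false, □q ∧ q is false, so ¬◇p → (□q ∧ q) is true.
    At e: ◇p is true, so ¬◇p is false.
      At e: ◇p requires p at some successor in {a, b, c, e}.
        p holds at a, so ◇p is true at e.
    At e: □q is false, q is false, so □q ∧ q is false.
      At e: □q requires q at every successor {a, b, c, e}.
        q fails at a, so □q is false at e.
Satisfying worlds: {a, c, e}

3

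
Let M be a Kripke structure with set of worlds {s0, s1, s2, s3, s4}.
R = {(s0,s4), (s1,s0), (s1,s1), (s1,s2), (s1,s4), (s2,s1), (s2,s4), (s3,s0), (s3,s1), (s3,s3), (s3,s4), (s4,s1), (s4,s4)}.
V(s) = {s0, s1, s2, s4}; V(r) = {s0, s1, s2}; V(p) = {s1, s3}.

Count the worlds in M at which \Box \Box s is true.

Let φ = \Box \Box s. Evaluate φ at each world:
  s0 (successors {s4}): φ is true.
  s1 (successors {s0, s1, s2, s4}): φ is true.
  s2 (successors {s1, s4}): φ is true.
  s3 (successors {s0, s1, s3, s4}): φ is false.
  s4 (successors {s1, s4}): φ is true.
For instance, at s2:
  At s2: \Box \Box s requires \Box s at every successor {s1, s4}.
      At s1: \Box s requires s at every successor {s0, s1, s2, s4}.
        At s0: s is true.
        At s1: s is true.
        At s2: s is true.
        At s4: s is true.
      So \Box s is true at s1.
      At s4: \Box s requires s at every successor {s1, s4}.
        At s1: s is true.
        At s4: s is true.
      So \Box s is true at s4.
  So \Box \Box s is true at s2.
Satisfying worlds: {s0, s1, s2, s4}

4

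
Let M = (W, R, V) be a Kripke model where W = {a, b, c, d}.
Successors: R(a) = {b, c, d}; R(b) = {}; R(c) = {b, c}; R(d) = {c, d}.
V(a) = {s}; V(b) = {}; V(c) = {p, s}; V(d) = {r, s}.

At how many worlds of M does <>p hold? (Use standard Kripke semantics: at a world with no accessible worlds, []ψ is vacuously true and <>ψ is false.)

3

Let φ = <>p. Evaluate φ at each world:
  a (successors {b, c, d}): φ is true.
  b (successors ∅): φ is false.
  c (successors {b, c}): φ is true.
  d (successors {c, d}): φ is true.
For instance, at d:
  At d: <>p requires p at some successor in {c, d}.
    p holds at c, so <>p is true at d.
Satisfying worlds: {a, c, d}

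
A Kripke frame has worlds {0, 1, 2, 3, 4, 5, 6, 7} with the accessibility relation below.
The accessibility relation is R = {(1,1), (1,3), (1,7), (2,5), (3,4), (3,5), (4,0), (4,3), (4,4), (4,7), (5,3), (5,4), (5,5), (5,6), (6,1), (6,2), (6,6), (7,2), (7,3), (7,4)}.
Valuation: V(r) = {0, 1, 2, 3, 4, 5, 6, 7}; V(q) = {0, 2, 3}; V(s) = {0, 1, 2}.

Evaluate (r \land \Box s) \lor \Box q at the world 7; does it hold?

At 7: r \land \Box s is false, \Box q is false, so (r \land \Box s) \lor \Box q is false.
  At 7: r is true, \Box s is false, so r \land \Box s is false.
    At 7: \Box s requires s at every successor {2, 3, 4}.
      s fails at 3, so \Box s is false at 7.
  At 7: \Box q requires q at every successor {2, 3, 4}.
    q fails at 4, so \Box q is false at 7.

No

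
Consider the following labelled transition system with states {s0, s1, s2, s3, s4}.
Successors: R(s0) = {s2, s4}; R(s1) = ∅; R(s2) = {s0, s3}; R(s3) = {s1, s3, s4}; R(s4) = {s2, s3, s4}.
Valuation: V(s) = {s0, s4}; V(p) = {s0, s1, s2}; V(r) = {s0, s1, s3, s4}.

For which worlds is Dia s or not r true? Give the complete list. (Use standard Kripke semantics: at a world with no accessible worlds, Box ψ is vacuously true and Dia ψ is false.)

s0, s2, s3, s4

Let φ = Dia s or not r. Evaluate φ at each world:
  s0 (successors {s2, s4}): φ is true.
  s1 (successors ∅): φ is false.
  s2 (successors {s0, s3}): φ is true.
  s3 (successors {s1, s3, s4}): φ is true.
  s4 (successors {s2, s3, s4}): φ is true.
For instance, at s0:
  At s0: Dia s is true, not r is false, so Dia s or not r is true.
    At s0: Dia s requires s at some successor in {s2, s4}.
      s holds at s4, so Dia s is true at s0.
Satisfying worlds: {s0, s2, s3, s4}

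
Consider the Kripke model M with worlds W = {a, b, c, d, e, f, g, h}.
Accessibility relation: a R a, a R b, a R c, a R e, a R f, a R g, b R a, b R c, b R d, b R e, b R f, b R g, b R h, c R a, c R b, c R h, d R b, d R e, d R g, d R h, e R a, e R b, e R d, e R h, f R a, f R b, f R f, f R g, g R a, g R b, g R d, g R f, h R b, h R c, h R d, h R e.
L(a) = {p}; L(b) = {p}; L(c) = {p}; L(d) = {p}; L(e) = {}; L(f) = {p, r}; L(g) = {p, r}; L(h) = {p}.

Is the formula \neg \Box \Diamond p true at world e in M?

No

At e: \Box \Diamond p is true, so \neg \Box \Diamond p is false.
  At e: \Box \Diamond p requires \Diamond p at every successor {a, b, d, h}.
    At a: \Diamond p is true.
    At b: \Diamond p is true.
    At d: \Diamond p is true.
    At h: \Diamond p is true.
  So \Box \Diamond p is true at e.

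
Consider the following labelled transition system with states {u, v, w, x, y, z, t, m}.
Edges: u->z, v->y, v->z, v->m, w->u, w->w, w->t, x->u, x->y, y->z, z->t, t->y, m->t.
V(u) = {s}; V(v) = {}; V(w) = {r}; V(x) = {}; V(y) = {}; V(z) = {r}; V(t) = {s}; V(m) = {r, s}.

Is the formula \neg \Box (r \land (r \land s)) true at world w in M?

Yes

At w: \Box (r \land (r \land s)) is false, so \neg \Box (r \land (r \land s)) is true.
  At w: \Box (r \land (r \land s)) requires r \land (r \land s) at every successor {u, w, t}.
    r \land (r \land s) fails at u, so \Box (r \land (r \land s)) is false at w.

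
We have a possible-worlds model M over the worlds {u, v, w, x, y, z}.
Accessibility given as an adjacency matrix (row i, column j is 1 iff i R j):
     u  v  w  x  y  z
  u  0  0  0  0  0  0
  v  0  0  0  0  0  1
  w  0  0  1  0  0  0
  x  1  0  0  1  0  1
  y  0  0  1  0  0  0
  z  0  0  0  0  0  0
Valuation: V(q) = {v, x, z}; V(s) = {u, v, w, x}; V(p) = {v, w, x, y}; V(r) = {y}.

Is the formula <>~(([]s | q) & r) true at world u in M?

No

Recall that []ψ holds at a world iff ψ holds at every accessible world, and <>ψ holds iff ψ holds at some accessible world.
At u: no accessible worlds, so <>~(([]s | q) & r) is false.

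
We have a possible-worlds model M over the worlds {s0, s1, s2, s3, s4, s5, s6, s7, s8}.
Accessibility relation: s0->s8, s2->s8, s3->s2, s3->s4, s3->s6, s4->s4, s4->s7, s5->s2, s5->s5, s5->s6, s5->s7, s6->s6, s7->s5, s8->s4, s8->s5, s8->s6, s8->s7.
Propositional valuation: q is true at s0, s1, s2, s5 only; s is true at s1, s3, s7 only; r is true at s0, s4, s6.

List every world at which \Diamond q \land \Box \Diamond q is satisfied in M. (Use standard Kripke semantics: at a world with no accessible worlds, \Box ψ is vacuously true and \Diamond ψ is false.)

Let φ = \Diamond q \land \Box \Diamond q. Evaluate φ at each world:
  s0 (successors {s8}): φ is false.
  s1 (successors ∅): φ is false.
  s2 (successors {s8}): φ is false.
  s3 (successors {s2, s4, s6}): φ is false.
  s4 (successors {s4, s7}): φ is false.
  s5 (successors {s2, s5, s6, s7}): φ is false.
  s6 (successors {s6}): φ is false.
  s7 (successors {s5}): φ is true.
  s8 (successors {s4, s5, s6, s7}): φ is false.
For instance, at s7:
  At s7: \Diamond q is true, \Box \Diamond q is true, so \Diamond q \land \Box \Diamond q is true.
    At s7: \Diamond q requires q at some successor in {s5}.
      q holds at s5, so \Diamond q is true at s7.
    At s7: \Box \Diamond q requires \Diamond q at every successor {s5}.
      At s5: \Diamond q is true.
    So \Box \Diamond q is true at s7.
Satisfying worlds: {s7}

s7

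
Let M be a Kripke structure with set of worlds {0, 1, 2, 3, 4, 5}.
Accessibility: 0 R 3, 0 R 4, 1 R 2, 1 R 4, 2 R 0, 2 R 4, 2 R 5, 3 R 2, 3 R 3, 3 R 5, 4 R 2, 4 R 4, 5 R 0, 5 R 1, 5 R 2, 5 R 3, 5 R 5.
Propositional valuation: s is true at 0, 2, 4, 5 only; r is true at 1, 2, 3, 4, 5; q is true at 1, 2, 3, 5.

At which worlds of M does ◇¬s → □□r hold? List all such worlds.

Let φ = ◇¬s → □□r. Evaluate φ at each world:
  0 (successors {3, 4}): φ is true.
  1 (successors {2, 4}): φ is true.
  2 (successors {0, 4, 5}): φ is true.
  3 (successors {2, 3, 5}): φ is false.
  4 (successors {2, 4}): φ is true.
  5 (successors {0, 1, 2, 3, 5}): φ is false.
For instance, at 1:
  At 1: ◇¬s is false, □□r is false, so ◇¬s → □□r is true.
    At 1: ◇¬s requires ¬s at some successor in {2, 4}.
      At 2: ¬s is false.
      At 4: ¬s is false.
    So ◇¬s is false at 1.
    At 1: □□r requires □r at every successor {2, 4}.
      □r fails at 2, so □□r is false at 1.
Satisfying worlds: {0, 1, 2, 4}

0, 1, 2, 4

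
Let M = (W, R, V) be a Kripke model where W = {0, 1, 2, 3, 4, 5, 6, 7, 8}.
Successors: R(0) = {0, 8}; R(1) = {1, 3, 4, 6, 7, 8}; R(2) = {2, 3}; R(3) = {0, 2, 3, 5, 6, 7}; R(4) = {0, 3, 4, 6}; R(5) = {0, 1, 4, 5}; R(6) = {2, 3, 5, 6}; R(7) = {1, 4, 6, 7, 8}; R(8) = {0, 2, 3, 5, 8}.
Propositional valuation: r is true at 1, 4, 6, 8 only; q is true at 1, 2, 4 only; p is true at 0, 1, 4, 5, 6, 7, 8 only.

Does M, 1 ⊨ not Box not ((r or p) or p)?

Yes

At 1: Box not ((r or p) or p) is false, so not Box not ((r or p) or p) is true.
  At 1: Box not ((r or p) or p) requires not ((r or p) or p) at every successor {1, 3, 4, 6, 7, 8}.
    not ((r or p) or p) fails at 1, so Box not ((r or p) or p) is false at 1.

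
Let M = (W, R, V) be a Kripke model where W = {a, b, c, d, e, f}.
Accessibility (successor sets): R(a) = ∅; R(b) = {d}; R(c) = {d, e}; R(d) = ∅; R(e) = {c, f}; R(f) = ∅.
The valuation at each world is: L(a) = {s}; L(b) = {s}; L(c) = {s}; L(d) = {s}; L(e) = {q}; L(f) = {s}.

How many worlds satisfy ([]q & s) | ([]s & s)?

4

Let φ = ([]q & s) | ([]s & s). Evaluate φ at each world:
  a (successors ∅): φ is true.
  b (successors {d}): φ is true.
  c (successors {d, e}): φ is false.
  d (successors ∅): φ is true.
  e (successors {c, f}): φ is false.
  f (successors ∅): φ is true.
For instance, at e:
  At e: []q & s is false, []s & s is false, so ([]q & s) | ([]s & s) is false.
    At e: []q is false, s is false, so []q & s is false.
      At e: []q requires q at every successor {c, f}.
        q fails at c, so []q is false at e.
    At e: []s is true, s is false, so []s & s is false.
      At e: []s requires s at every successor {c, f}.
        At c: s is true.
        At f: s is true.
      So []s is true at e.
Satisfying worlds: {a, b, d, f}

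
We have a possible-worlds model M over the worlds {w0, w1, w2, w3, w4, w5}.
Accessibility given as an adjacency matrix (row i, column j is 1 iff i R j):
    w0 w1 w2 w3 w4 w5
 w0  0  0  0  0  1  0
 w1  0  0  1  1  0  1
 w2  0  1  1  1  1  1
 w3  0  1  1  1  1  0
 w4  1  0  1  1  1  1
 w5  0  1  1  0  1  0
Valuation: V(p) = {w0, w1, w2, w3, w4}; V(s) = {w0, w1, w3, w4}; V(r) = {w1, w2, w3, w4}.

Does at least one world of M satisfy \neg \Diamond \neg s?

Let φ = \neg \Diamond \neg s. Evaluate φ at each world:
  w0 (successors {w4}): φ is true.
  w1 (successors {w2, w3, w5}): φ is false.
  w2 (successors {w1, w2, w3, w4, w5}): φ is false.
  w3 (successors {w1, w2, w3, w4}): φ is false.
  w4 (successors {w0, w2, w3, w4, w5}): φ is false.
  w5 (successors {w1, w2, w4}): φ is false.
Detail at w0 (witness):
  At w0: \Diamond \neg s is false, so \neg \Diamond \neg s is true.
    At w0: \Diamond \neg s requires \neg s at some successor in {w4}.
      At w4: \neg s is false.
    So \Diamond \neg s is false at w0.

Yes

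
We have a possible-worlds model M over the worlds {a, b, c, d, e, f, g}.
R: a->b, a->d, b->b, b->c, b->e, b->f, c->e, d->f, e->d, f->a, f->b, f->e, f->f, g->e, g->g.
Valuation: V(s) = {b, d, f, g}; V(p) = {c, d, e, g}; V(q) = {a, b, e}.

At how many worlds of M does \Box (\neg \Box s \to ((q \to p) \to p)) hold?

4

Recall that \Box ψ holds at a world iff ψ holds at every accessible world, and \Diamond ψ holds iff ψ holds at some accessible world.
Let φ = \Box (\neg \Box s \to ((q \to p) \to p)). Evaluate φ at each world:
  a (successors {b, d}): φ is true.
  b (successors {b, c, e, f}): φ is false.
  c (successors {e}): φ is true.
  d (successors {f}): φ is false.
  e (successors {d}): φ is true.
  f (successors {a, b, e, f}): φ is false.
  g (successors {e, g}): φ is true.
For instance, at c:
  At c: \Box (\neg \Box s \to ((q \to p) \to p)) requires \neg \Box s \to ((q \to p) \to p) at every successor {e}.
      At e: \neg \Box s is false, (q \to p) \to p is true, so \neg \Box s \to ((q \to p) \to p) is true.
  So \Box (\neg \Box s \to ((q \to p) \to p)) is true at c.
Satisfying worlds: {a, c, e, g}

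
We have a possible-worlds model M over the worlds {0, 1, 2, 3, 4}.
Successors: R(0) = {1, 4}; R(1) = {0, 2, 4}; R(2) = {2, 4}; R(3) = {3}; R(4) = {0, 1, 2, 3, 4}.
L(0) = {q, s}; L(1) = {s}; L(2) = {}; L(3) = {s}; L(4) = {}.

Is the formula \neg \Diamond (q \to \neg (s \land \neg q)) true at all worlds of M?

No

Let φ = \neg \Diamond (q \to \neg (s \land \neg q)). Evaluate φ at each world:
  0 (successors {1, 4}): φ is false.
  1 (successors {0, 2, 4}): φ is false.
  2 (successors {2, 4}): φ is false.
  3 (successors {3}): φ is false.
  4 (successors {0, 1, 2, 3, 4}): φ is false.
Detail at 0 (counterexample):
  At 0: \Diamond (q \to \neg (s \land \neg q)) is true, so \neg \Diamond (q \to \neg (s \land \neg q)) is false.
    At 0: \Diamond (q \to \neg (s \land \neg q)) requires q \to \neg (s \land \neg q) at some successor in {1, 4}.
      q \to \neg (s \land \neg q) holds at 1, so \Diamond (q \to \neg (s \land \neg q)) is true at 0.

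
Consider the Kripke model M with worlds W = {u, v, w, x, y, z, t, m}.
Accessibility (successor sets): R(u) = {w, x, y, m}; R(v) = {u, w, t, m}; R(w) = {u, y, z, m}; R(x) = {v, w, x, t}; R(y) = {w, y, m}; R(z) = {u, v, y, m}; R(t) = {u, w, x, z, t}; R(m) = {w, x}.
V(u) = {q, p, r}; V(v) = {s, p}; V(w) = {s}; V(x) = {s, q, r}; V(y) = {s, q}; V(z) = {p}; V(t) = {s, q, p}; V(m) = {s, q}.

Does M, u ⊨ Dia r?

Recall that Dia ψ holds at a world iff ψ holds at some accessible world.
At u: Dia r requires r at some successor in {w, x, y, m}.
  r holds at x, so Dia r is true at u.

Yes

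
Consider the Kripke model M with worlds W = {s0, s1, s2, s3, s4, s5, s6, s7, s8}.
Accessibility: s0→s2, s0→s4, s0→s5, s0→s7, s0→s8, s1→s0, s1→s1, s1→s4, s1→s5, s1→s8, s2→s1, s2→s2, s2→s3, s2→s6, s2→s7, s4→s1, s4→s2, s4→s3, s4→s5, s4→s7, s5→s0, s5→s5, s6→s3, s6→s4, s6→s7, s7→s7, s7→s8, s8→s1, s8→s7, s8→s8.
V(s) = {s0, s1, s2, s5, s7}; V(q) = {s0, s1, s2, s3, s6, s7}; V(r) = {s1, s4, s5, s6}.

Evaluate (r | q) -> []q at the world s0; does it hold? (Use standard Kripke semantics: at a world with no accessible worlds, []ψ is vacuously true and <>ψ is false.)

Recall that []ψ holds at a world iff ψ holds at every accessible world, and <>ψ holds iff ψ holds at some accessible world.
At s0: r | q is true, []q is false, so (r | q) -> []q is false.
  At s0: []q requires q at every successor {s2, s4, s5, s7, s8}.
    q fails at s4, so []q is false at s0.

No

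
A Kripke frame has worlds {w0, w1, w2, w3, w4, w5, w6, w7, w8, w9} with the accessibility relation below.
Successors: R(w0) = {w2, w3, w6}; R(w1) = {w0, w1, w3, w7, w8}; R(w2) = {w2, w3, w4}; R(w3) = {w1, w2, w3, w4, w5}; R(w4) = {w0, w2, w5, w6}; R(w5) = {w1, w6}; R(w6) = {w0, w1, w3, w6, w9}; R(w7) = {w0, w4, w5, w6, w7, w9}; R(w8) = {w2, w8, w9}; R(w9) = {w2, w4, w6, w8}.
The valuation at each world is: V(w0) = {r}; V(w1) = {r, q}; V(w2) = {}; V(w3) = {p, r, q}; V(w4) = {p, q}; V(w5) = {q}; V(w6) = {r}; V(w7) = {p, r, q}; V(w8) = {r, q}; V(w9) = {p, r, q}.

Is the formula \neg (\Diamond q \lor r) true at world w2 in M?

At w2: \Diamond q \lor r is true, so \neg (\Diamond q \lor r) is false.
  At w2: \Diamond q is true, r is false, so \Diamond q \lor r is true.
    At w2: \Diamond q requires q at some successor in {w2, w3, w4}.
      q holds at w3, so \Diamond q is true at w2.

No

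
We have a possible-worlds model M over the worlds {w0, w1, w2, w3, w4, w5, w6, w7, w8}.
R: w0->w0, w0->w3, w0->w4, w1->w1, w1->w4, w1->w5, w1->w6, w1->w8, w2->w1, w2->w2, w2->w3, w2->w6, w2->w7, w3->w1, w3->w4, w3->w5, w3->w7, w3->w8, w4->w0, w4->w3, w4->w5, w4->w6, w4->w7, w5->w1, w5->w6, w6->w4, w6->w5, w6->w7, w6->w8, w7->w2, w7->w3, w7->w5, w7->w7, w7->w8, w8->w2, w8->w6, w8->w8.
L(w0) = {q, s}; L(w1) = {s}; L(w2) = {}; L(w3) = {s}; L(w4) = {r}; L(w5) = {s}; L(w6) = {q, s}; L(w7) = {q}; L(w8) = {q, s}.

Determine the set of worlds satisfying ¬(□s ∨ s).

w2, w4, w7

Let φ = ¬(□s ∨ s). Evaluate φ at each world:
  w0 (successors {w0, w3, w4}): φ is false.
  w1 (successors {w1, w4, w5, w6, w8}): φ is false.
  w2 (successors {w1, w2, w3, w6, w7}): φ is true.
  w3 (successors {w1, w4, w5, w7, w8}): φ is false.
  w4 (successors {w0, w3, w5, w6, w7}): φ is true.
  w5 (successors {w1, w6}): φ is false.
  w6 (successors {w4, w5, w7, w8}): φ is false.
  w7 (successors {w2, w3, w5, w7, w8}): φ is true.
  w8 (successors {w2, w6, w8}): φ is false.
For instance, at w2:
  At w2: □s ∨ s is false, so ¬(□s ∨ s) is true.
    At w2: □s is false, s is false, so □s ∨ s is false.
      At w2: □s requires s at every successor {w1, w2, w3, w6, w7}.
        s fails at w2, so □s is false at w2.
Satisfying worlds: {w2, w4, w7}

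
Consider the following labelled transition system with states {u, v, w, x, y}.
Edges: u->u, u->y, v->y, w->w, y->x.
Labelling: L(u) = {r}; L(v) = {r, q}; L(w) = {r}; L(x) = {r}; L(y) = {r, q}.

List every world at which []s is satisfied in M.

x

Recall that []ψ holds at a world iff ψ holds at every accessible world, and <>ψ holds iff ψ holds at some accessible world.
Let φ = []s. Evaluate φ at each world:
  u (successors {u, y}): φ is false.
  v (successors {y}): φ is false.
  w (successors {w}): φ is false.
  x (successors ∅): φ is true.
  y (successors {x}): φ is false.
For instance, at y:
  At y: []s requires s at every successor {x}.
    s fails at x, so []s is false at y.
Satisfying worlds: {x}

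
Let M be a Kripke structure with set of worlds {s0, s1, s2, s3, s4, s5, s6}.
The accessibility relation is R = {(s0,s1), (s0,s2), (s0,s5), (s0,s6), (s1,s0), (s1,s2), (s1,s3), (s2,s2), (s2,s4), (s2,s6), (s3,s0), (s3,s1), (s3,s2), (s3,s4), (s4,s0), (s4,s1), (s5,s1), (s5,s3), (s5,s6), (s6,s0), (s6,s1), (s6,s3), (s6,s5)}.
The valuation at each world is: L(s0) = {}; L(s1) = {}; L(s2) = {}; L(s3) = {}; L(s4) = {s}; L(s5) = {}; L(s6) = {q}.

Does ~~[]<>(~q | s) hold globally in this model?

Let φ = ~~[]<>(~q | s). Evaluate φ at each world:
  s0 (successors {s1, s2, s5, s6}): φ is true.
  s1 (successors {s0, s2, s3}): φ is true.
  s2 (successors {s2, s4, s6}): φ is true.
  s3 (successors {s0, s1, s2, s4}): φ is true.
  s4 (successors {s0, s1}): φ is true.
  s5 (successors {s1, s3, s6}): φ is true.
  s6 (successors {s0, s1, s3, s5}): φ is true.
For instance, at s5:
  At s5: ~[]<>(~q | s) is false, so ~~[]<>(~q | s) is true.
    At s5: []<>(~q | s) is true, so ~[]<>(~q | s) is false.
      At s5: []<>(~q | s) requires <>(~q | s) at every successor {s1, s3, s6}.
        At s1: <>(~q | s) is true.
        At s3: <>(~q | s) is true.
        At s6: <>(~q | s) is true.
      So []<>(~q | s) is true at s5.

Yes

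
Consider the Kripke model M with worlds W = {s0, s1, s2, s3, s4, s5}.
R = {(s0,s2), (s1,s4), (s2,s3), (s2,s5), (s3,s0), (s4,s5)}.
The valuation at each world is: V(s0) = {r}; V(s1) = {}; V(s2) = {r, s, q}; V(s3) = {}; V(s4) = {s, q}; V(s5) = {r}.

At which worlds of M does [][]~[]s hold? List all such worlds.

Let φ = [][]~[]s. Evaluate φ at each world:
  s0 (successors {s2}): φ is false.
  s1 (successors {s4}): φ is false.
  s2 (successors {s3, s5}): φ is false.
  s3 (successors {s0}): φ is true.
  s4 (successors {s5}): φ is true.
  s5 (successors ∅): φ is true.
For instance, at s3:
  At s3: [][]~[]s requires []~[]s at every successor {s0}.
      At s0: []~[]s requires ~[]s at every successor {s2}.
        At s2: ~[]s is true.
      So []~[]s is true at s0.
  So [][]~[]s is true at s3.
Satisfying worlds: {s3, s4, s5}

s3, s4, s5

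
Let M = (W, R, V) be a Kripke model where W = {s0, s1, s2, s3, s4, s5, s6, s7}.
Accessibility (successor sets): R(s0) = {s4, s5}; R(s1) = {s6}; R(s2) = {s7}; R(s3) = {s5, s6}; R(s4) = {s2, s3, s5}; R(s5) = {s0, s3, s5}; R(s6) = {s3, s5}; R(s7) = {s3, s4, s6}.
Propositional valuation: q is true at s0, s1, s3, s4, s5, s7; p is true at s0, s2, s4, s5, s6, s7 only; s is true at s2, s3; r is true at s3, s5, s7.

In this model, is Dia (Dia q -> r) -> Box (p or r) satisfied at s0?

At s0: Dia (Dia q -> r) is true, Box (p or r) is true, so Dia (Dia q -> r) -> Box (p or r) is true.
  At s0: Dia (Dia q -> r) requires Dia q -> r at some successor in {s4, s5}.
    Dia q -> r holds at s5, so Dia (Dia q -> r) is true at s0.
      At s5: Dia q is true, r is true, so Dia q -> r is true.
  At s0: Box (p or r) requires p or r at every successor {s4, s5}.
    At s4: p or r is true.
    At s5: p or r is true.
  So Box (p or r) is true at s0.

Yes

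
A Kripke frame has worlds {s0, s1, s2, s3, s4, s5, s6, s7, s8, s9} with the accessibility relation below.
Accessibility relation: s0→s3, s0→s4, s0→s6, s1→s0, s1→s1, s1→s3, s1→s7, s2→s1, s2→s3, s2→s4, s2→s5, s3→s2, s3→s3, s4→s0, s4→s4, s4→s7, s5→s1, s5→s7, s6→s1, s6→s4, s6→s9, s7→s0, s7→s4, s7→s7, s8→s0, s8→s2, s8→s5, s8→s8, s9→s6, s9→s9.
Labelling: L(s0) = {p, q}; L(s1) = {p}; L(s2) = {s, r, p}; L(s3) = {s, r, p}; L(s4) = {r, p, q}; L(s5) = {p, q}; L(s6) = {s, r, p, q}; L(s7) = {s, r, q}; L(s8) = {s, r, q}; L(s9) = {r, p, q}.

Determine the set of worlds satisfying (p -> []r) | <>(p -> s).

Let φ = (p -> []r) | <>(p -> s). Evaluate φ at each world:
  s0 (successors {s3, s4, s6}): φ is true.
  s1 (successors {s0, s1, s3, s7}): φ is true.
  s2 (successors {s1, s3, s4, s5}): φ is true.
  s3 (successors {s2, s3}): φ is true.
  s4 (successors {s0, s4, s7}): φ is true.
  s5 (successors {s1, s7}): φ is true.
  s6 (successors {s1, s4, s9}): φ is false.
  s7 (successors {s0, s4, s7}): φ is true.
  s8 (successors {s0, s2, s5, s8}): φ is true.
  s9 (successors {s6, s9}): φ is true.
For instance, at s1:
  At s1: p -> []r is false, <>(p -> s) is true, so (p -> []r) | <>(p -> s) is true.
    At s1: p is true, []r is false, so p -> []r is false.
      At s1: []r requires r at every successor {s0, s1, s3, s7}.
        r fails at s0, so []r is false at s1.
    At s1: <>(p -> s) requires p -> s at some successor in {s0, s1, s3, s7}.
      p -> s holds at s3, so <>(p -> s) is true at s1.
Satisfying worlds: {s0, s1, s2, s3, s4, s5, s7, s8, s9}

s0, s1, s2, s3, s4, s5, s7, s8, s9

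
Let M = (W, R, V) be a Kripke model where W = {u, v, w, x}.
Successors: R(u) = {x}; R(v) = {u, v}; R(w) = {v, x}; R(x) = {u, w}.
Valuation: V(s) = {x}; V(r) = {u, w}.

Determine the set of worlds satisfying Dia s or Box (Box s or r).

Recall that Box ψ holds at a world iff ψ holds at every accessible world, and Dia ψ holds iff ψ holds at some accessible world.
Let φ = Dia s or Box (Box s or r). Evaluate φ at each world:
  u (successors {x}): φ is true.
  v (successors {u, v}): φ is false.
  w (successors {v, x}): φ is true.
  x (successors {u, w}): φ is true.
For instance, at u:
  At u: Dia s is true, Box (Box s or r) is false, so Dia s or Box (Box s or r) is true.
    At u: Dia s requires s at some successor in {x}.
      s holds at x, so Dia s is true at u.
    At u: Box (Box s or r) requires Box s or r at every successor {x}.
      Box s or r fails at x, so Box (Box s or r) is false at u.
Satisfying worlds: {u, w, x}

u, w, x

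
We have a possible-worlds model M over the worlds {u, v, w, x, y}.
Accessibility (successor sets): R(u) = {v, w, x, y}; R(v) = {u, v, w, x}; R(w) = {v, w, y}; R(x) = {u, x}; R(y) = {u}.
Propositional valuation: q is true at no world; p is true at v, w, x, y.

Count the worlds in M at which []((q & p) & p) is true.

0

Let φ = []((q & p) & p). Evaluate φ at each world:
  u (successors {v, w, x, y}): φ is false.
  v (successors {u, v, w, x}): φ is false.
  w (successors {v, w, y}): φ is false.
  x (successors {u, x}): φ is false.
  y (successors {u}): φ is false.
For instance, at v:
  At v: []((q & p) & p) requires (q & p) & p at every successor {u, v, w, x}.
    (q & p) & p fails at u, so []((q & p) & p) is false at v.
Satisfying worlds: none.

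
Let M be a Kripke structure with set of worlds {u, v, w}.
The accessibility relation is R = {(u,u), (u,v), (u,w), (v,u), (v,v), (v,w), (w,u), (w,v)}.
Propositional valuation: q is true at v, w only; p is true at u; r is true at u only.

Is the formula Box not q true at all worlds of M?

Let φ = Box not q. Evaluate φ at each world:
  u (successors {u, v, w}): φ is false.
  v (successors {u, v, w}): φ is false.
  w (successors {u, v}): φ is false.
Detail at u (counterexample):
  At u: Box not q requires not q at every successor {u, v, w}.
    not q fails at v, so Box not q is false at u.

No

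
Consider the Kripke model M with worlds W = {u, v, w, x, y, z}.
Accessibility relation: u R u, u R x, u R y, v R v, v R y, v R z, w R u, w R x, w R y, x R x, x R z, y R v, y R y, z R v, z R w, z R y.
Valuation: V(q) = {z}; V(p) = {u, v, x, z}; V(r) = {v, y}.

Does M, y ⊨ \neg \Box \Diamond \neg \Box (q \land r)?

No

At y: \Box \Diamond \neg \Box (q \land r) is true, so \neg \Box \Diamond \neg \Box (q \land r) is false.
  At y: \Box \Diamond \neg \Box (q \land r) requires \Diamond \neg \Box (q \land r) at every successor {v, y}.
      At v: \Diamond \neg \Box (q \land r) requires \neg \Box (q \land r) at some successor in {v, y, z}.
        \neg \Box (q \land r) holds at v, so \Diamond \neg \Box (q \land r) is true at v.
      At y: \Diamond \neg \Box (q \land r) requires \neg \Box (q \land r) at some successor in {v, y}.
        \neg \Box (q \land r) holds at v, so \Diamond \neg \Box (q \land r) is true at y.
  So \Box \Diamond \neg \Box (q \land r) is true at y.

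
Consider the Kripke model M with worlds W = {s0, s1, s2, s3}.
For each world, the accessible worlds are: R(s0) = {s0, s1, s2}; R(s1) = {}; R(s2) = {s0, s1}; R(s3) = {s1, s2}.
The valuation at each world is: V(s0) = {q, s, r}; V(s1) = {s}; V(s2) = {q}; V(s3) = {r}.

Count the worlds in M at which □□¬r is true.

Let φ = □□¬r. Evaluate φ at each world:
  s0 (successors {s0, s1, s2}): φ is false.
  s1 (successors ∅): φ is true.
  s2 (successors {s0, s1}): φ is false.
  s3 (successors {s1, s2}): φ is false.
For instance, at s2:
  At s2: □□¬r requires □¬r at every successor {s0, s1}.
    □¬r fails at s0, so □□¬r is false at s2.
      At s0: □¬r requires ¬r at every successor {s0, s1, s2}.
        ¬r fails at s0, so □¬r is false at s0.
Satisfying worlds: {s1}

1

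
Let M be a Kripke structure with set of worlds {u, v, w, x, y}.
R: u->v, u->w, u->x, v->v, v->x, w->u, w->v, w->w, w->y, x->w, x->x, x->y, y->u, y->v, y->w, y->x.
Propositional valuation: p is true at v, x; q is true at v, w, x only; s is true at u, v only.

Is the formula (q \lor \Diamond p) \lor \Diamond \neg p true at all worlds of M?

Yes

Let φ = (q \lor \Diamond p) \lor \Diamond \neg p. Evaluate φ at each world:
  u (successors {v, w, x}): φ is true.
  v (successors {v, x}): φ is true.
  w (successors {u, v, w, y}): φ is true.
  x (successors {w, x, y}): φ is true.
  y (successors {u, v, w, x}): φ is true.
For instance, at x:
  At x: q \lor \Diamond p is true, \Diamond \neg p is true, so (q \lor \Diamond p) \lor \Diamond \neg p is true.
    At x: q is true, \Diamond p is true, so q \lor \Diamond p is true.
      At x: \Diamond p requires p at some successor in {w, x, y}.
        p holds at x, so \Diamond p is true at x.
    At x: \Diamond \neg p requires \neg p at some successor in {w, x, y}.
      \neg p holds at w, so \Diamond \neg p is true at x.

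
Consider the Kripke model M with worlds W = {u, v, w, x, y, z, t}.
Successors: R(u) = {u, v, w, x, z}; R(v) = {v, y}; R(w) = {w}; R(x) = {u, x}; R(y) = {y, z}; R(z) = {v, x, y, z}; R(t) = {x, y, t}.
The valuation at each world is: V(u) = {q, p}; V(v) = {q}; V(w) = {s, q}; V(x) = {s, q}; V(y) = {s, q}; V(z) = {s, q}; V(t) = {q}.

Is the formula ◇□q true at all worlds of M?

Yes

Let φ = ◇□q. Evaluate φ at each world:
  u (successors {u, v, w, x, z}): φ is true.
  v (successors {v, y}): φ is true.
  w (successors {w}): φ is true.
  x (successors {u, x}): φ is true.
  y (successors {y, z}): φ is true.
  z (successors {v, x, y, z}): φ is true.
  t (successors {x, y, t}): φ is true.
For instance, at y:
  At y: ◇□q requires □q at some successor in {y, z}.
    □q holds at y, so ◇□q is true at y.
      At y: □q requires q at every successor {y, z}.
        At y: q is true.
        At z: q is true.
      So □q is true at y.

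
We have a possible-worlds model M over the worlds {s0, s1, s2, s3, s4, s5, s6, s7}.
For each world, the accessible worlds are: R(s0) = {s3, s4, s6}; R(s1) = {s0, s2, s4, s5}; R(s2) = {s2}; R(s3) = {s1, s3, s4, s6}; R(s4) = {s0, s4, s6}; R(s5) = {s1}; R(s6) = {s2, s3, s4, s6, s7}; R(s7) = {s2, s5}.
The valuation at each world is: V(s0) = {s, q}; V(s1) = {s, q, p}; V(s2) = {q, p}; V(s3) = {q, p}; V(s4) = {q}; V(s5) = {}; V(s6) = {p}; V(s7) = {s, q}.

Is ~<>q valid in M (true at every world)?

No

Let φ = ~<>q. Evaluate φ at each world:
  s0 (successors {s3, s4, s6}): φ is false.
  s1 (successors {s0, s2, s4, s5}): φ is false.
  s2 (successors {s2}): φ is false.
  s3 (successors {s1, s3, s4, s6}): φ is false.
  s4 (successors {s0, s4, s6}): φ is false.
  s5 (successors {s1}): φ is false.
  s6 (successors {s2, s3, s4, s6, s7}): φ is false.
  s7 (successors {s2, s5}): φ is false.
Detail at s0 (counterexample):
  At s0: <>q is true, so ~<>q is false.
    At s0: <>q requires q at some successor in {s3, s4, s6}.
      q holds at s3, so <>q is true at s0.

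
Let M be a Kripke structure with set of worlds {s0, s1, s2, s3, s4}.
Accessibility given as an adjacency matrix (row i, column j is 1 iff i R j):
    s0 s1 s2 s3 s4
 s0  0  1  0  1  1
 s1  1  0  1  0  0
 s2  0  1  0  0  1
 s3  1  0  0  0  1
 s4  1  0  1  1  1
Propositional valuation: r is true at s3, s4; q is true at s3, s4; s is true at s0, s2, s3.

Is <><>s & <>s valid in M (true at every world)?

No

Let φ = <><>s & <>s. Evaluate φ at each world:
  s0 (successors {s1, s3, s4}): φ is true.
  s1 (successors {s0, s2}): φ is true.
  s2 (successors {s1, s4}): φ is false.
  s3 (successors {s0, s4}): φ is true.
  s4 (successors {s0, s2, s3, s4}): φ is true.
Detail at s2 (counterexample):
  At s2: <><>s is true, <>s is false, so <><>s & <>s is false.
    At s2: <><>s requires <>s at some successor in {s1, s4}.
      <>s holds at s1, so <><>s is true at s2.
    At s2: <>s requires s at some successor in {s1, s4}.
      At s1: s is false.
      At s4: s is false.
    So <>s is false at s2.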